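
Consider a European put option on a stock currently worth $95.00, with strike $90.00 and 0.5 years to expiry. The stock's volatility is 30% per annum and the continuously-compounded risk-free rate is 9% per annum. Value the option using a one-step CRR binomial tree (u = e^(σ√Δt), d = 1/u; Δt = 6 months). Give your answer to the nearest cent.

$5.60

CRR parameters: u = e^(σ√Δt) = e^(0.3·√0.5) = 1.2363, d = 1/u = 0.8089
Per-period rate: rΔt = 0.09·0.5 = 0.045, so R = e^0.045 = 1.0460
Risk-neutral probability p = (e^0.045 − 0.8089)/(1.2363 − 0.8089) = 0.2372/0.4275 = 0.5548
Terminal stock prices: S_u = 117.4, S_d = 76.84
Terminal payoffs (K − S): max(-27.45, 0) = 0, max(13.16, 0) = 13.16
Node 0 (S = 95): V_0 = e^(−0.045)·[0.5548·0.0000 + 0.4452·13.1585] = 5.5998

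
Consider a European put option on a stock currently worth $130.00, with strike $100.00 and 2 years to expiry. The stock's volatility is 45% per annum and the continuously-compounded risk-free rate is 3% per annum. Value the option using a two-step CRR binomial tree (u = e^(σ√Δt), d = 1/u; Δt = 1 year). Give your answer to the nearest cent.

$14.83

CRR parameters: u = e^(σ√Δt) = e^(0.45·√1) = 1.5683, d = 1/u = 0.6376
Per-period rate: rΔt = 0.03·1 = 0.03, so R = e^0.03 = 1.0305
Risk-neutral probability p = (e^0.03 − 0.6376)/(1.5683 − 0.6376) = 0.3928/0.9307 = 0.4221
Terminal stock prices: S_uu = 319.7, S_ud = 130, S_dd = 52.85
Terminal payoffs (K − S): max(-219.7, 0) = 0, max(-30, 0) = 0, max(47.15, 0) = 47.15
Node u (S = 203.9): V_u = e^(−0.03)·[0.4221·0.0000 + 0.5779·0.0000] = 0.0000
Node d (S = 82.89): V_d = e^(−0.03)·[0.4221·0.0000 + 0.5779·47.1459] = 26.4412
Node 0 (S = 130): V_0 = e^(−0.03)·[0.4221·0.0000 + 0.5779·26.4412] = 14.8292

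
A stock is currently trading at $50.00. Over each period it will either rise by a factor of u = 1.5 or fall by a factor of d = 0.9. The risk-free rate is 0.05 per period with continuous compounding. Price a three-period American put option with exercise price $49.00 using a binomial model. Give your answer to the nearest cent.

$4.52

Risk-neutral probability p = (e^0.05 − 0.9)/(1.5 − 0.9) = 0.1513/0.6000 = 0.2521
Terminal stock prices: S_uuu = 168.8, S_uud = 101.2, S_udd = 60.75, S_ddd = 36.45
Terminal payoffs (K − S): max(-119.8, 0) = 0, max(-52.25, 0) = 0, max(-11.75, 0) = 0, max(12.55, 0) = 12.55
Node uu (S = 112.5): continuation = e^(−0.05)·[0.2521·0.0000 + 0.7479·0.0000] = 0.0000; exercise value = 0.0000 ≤ continuation, so V_uu = 0.0000
Node ud (S = 67.5): continuation = e^(−0.05)·[0.2521·0.0000 + 0.7479·0.0000] = 0.0000; exercise value = 0.0000 ≤ continuation, so V_ud = 0.0000
Node dd (S = 40.5): continuation = e^(−0.05)·[0.2521·0.0000 + 0.7479·12.5500] = 8.9282; exercise value = 8.5000 ≤ continuation, so V_dd = 8.9282
Node u (S = 75): continuation = e^(−0.05)·[0.2521·0.0000 + 0.7479·0.0000] = 0.0000; exercise value = 0.0000 ≤ continuation, so V_u = 0.0000
Node d (S = 45): continuation = e^(−0.05)·[0.2521·0.0000 + 0.7479·8.9282] = 6.3516; exercise value = 4.0000 ≤ continuation, so V_d = 6.3516
Node 0 (S = 50): continuation = e^(−0.05)·[0.2521·0.0000 + 0.7479·6.3516] = 4.5185; exercise value = 0.0000 ≤ continuation, so V_0 = 4.5185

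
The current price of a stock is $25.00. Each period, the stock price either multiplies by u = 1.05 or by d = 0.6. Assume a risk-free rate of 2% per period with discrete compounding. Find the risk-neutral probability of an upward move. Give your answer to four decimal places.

p = 0.9333

Risk-neutral probability p = (1 + 0.02 − 0.6)/(1.05 − 0.6) = 0.4200/0.4500 = 0.9333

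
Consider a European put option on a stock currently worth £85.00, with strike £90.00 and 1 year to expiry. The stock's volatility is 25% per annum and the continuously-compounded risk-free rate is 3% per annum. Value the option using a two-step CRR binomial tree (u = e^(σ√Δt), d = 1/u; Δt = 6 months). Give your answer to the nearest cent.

CRR parameters: u = e^(σ√Δt) = e^(0.25·√0.5) = 1.1934, d = 1/u = 0.8380
Per-period rate: rΔt = 0.03·0.5 = 0.015, so R = e^0.015 = 1.0151
Risk-neutral probability p = (e^0.015 − 0.8380)/(1.1934 − 0.8380) = 0.1771/0.3554 = 0.4984
Terminal stock prices: S_uu = 121.1, S_ud = 85, S_dd = 59.69
Terminal payoffs (K − S): max(-31.05, 0) = 0, max(5, 0) = 5, max(30.31, 0) = 30.31
Node u (S = 101.4): V_u = e^(−0.015)·[0.4984·0.0000 + 0.5016·5.0000] = 2.4704
Node d (S = 71.23): V_d = e^(−0.015)·[0.4984·5.0000 + 0.5016·30.3140] = 17.4329
Node 0 (S = 85): V_0 = e^(−0.015)·[0.4984·2.4704 + 0.5016·17.4329] = 9.8264

£9.83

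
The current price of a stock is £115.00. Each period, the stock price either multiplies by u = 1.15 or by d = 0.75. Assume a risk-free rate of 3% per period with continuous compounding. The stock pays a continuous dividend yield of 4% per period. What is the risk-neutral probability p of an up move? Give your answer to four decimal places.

p = 0.6001

Per-period risk-free factor R = e^0.03 = 1.0305; dividend-adjusted growth = e^(0.03−0.04) = 0.9900.
Risk-neutral probability p = (0.9900 − 0.75)/(1.15 − 0.75) = 0.2400/0.4000 = 0.6001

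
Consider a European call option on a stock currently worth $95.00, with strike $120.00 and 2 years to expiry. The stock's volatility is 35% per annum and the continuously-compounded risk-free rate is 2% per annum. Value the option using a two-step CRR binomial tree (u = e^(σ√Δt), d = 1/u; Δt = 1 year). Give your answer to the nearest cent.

CRR parameters: u = e^(σ√Δt) = e^(0.35·√1) = 1.4191, d = 1/u = 0.7047
Per-period rate: rΔt = 0.02·1 = 0.02, so R = e^0.02 = 1.0202
Risk-neutral probability p = (e^0.02 − 0.7047)/(1.4191 − 0.7047) = 0.3155/0.7144 = 0.4417
Terminal stock prices: S_uu = 191.3, S_ud = 95, S_dd = 47.18
Terminal payoffs (S − K): max(71.31, 0) = 71.31, max(-25, 0) = 0, max(-72.82, 0) = 0
Node u (S = 134.8): V_u = e^(−0.02)·[0.4417·71.3065 + 0.5583·0.0000] = 30.8697
Node d (S = 66.95): V_d = e^(−0.02)·[0.4417·0.0000 + 0.5583·0.0000] = 0.0000
Node 0 (S = 95): V_0 = e^(−0.02)·[0.4417·30.8697 + 0.5583·0.0000] = 13.3639

$13.36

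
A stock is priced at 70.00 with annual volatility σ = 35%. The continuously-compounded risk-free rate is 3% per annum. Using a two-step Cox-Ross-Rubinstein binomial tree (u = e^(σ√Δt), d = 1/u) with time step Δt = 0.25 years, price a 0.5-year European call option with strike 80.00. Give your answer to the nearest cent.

CRR parameters: u = e^(σ√Δt) = e^(0.35·√0.25) = 1.1912, d = 1/u = 0.8395
Per-period rate: rΔt = 0.03·0.25 = 0.0075, so R = e^0.0075 = 1.0075
Risk-neutral probability p = (e^0.0075 − 0.8395)/(1.1912 − 0.8395) = 0.1681/0.3518 = 0.4778
Terminal stock prices: S_uu = 99.33, S_ud = 70, S_dd = 49.33
Terminal payoffs (S − K): max(19.33, 0) = 19.33, max(-10, 0) = 0, max(-30.67, 0) = 0
Node u (S = 83.39): V_u = e^(−0.0075)·[0.4778·19.3347 + 0.5222·0.0000] = 9.1684
Node d (S = 58.76): V_d = e^(−0.0075)·[0.4778·0.0000 + 0.5222·0.0000] = 0.0000
Node 0 (S = 70): V_0 = e^(−0.0075)·[0.4778·9.1684 + 0.5222·0.0000] = 4.3476

4.35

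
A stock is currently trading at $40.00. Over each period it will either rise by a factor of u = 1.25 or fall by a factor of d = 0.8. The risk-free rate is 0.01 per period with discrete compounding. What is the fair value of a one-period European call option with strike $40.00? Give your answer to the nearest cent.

Risk-neutral probability p = (1 + 0.01 − 0.8)/(1.25 − 0.8) = 0.2100/0.4500 = 0.4667
Terminal stock prices: S_u = 50, S_d = 32
Terminal payoffs (S − K): max(10, 0) = 10, max(-8, 0) = 0
Node 0 (S = 40): V_0 = 1/1.01·[0.4667·10.0000 + 0.5333·0.0000] = 4.6205

$4.62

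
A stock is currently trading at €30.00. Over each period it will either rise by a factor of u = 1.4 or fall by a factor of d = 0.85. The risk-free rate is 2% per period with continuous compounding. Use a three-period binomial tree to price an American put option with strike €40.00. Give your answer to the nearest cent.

€11.16

Risk-neutral probability p = (e^0.02 − 0.85)/(1.4 − 0.85) = 0.1702/0.5500 = 0.3095
Terminal stock prices: S_uuu = 82.32, S_uud = 49.98, S_udd = 30.34, S_ddd = 18.42
Terminal payoffs (K − S): max(-42.32, 0) = 0, max(-9.98, 0) = 0, max(9.655, 0) = 9.655, max(21.58, 0) = 21.58
Node uu (S = 58.8): continuation = e^(−0.02)·[0.3095·0.0000 + 0.6905·0.0000] = 0.0000; exercise value = 0.0000 ≤ continuation, so V_uu = 0.0000
Node ud (S = 35.7): continuation = e^(−0.02)·[0.3095·0.0000 + 0.6905·9.6550] = 6.5352; exercise value = 4.3000 ≤ continuation, so V_ud = 6.5352
Node dd (S = 21.67): continuation = e^(−0.02)·[0.3095·9.6550 + 0.6905·21.5763] = 17.5329; exercise value = 18.3250 > continuation, so V_dd = 18.3250 (exercise)
Node u (S = 42): continuation = e^(−0.02)·[0.3095·0.0000 + 0.6905·6.5352] = 4.4235; exercise value = 0.0000 ≤ continuation, so V_u = 4.4235
Node d (S = 25.5): continuation = e^(−0.02)·[0.3095·6.5352 + 0.6905·18.3250] = 14.3859; exercise value = 14.5000 > continuation, so V_d = 14.5000 (exercise)
Node 0 (S = 30): continuation = e^(−0.02)·[0.3095·4.4235 + 0.6905·14.5000] = 11.1564; exercise value = 10.0000 ≤ continuation, so V_0 = 11.1564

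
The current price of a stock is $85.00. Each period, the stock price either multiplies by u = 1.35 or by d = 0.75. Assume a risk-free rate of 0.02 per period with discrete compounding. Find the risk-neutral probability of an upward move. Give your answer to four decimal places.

p = 0.4500

Risk-neutral probability p = (1 + 0.02 − 0.75)/(1.35 − 0.75) = 0.2700/0.6000 = 0.4500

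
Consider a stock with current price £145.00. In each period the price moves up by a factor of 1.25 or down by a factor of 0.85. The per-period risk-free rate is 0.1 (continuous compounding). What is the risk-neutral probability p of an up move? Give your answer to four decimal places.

p = 0.6379

Risk-neutral probability p = (e^0.1 − 0.85)/(1.25 − 0.85) = 0.2552/0.4000 = 0.6379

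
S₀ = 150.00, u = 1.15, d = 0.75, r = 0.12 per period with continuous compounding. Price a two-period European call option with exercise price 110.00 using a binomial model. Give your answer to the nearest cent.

63.53

Risk-neutral probability p = (e^0.12 − 0.75)/(1.15 − 0.75) = 0.3775/0.4000 = 0.9437
Terminal stock prices: S_uu = 198.4, S_ud = 129.4, S_dd = 84.38
Terminal payoffs (S − K): max(88.37, 0) = 88.37, max(19.38, 0) = 19.38, max(-25.62, 0) = 0
Node u (S = 172.5): V_u = e^(−0.12)·[0.9437·88.3750 + 0.0563·19.3750] = 74.9388
Node d (S = 112.5): V_d = e^(−0.12)·[0.9437·19.3750 + 0.0563·0.0000] = 16.2173
Node 0 (S = 150): V_0 = e^(−0.12)·[0.9437·74.9388 + 0.0563·16.2173] = 63.5347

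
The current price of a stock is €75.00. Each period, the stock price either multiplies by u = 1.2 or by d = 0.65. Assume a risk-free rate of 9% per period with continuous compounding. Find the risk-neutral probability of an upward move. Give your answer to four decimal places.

Risk-neutral probability p = (e^0.09 − 0.65)/(1.2 − 0.65) = 0.4442/0.5500 = 0.8076

p = 0.8076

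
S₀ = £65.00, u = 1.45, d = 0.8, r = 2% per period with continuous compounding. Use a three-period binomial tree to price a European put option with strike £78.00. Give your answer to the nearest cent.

£19.57

Risk-neutral probability p = (e^0.02 − 0.8)/(1.45 − 0.8) = 0.2202/0.6500 = 0.3388
Terminal stock prices: S_uuu = 198.2, S_uud = 109.3, S_udd = 60.32, S_ddd = 33.28
Terminal payoffs (K − S): max(-120.2, 0) = 0, max(-31.33, 0) = 0, max(17.68, 0) = 17.68, max(44.72, 0) = 44.72
Node uu (S = 136.7): V_uu = e^(−0.02)·[0.3388·0.0000 + 0.6612·0.0000] = 0.0000
Node ud (S = 75.4): V_ud = e^(−0.02)·[0.3388·0.0000 + 0.6612·17.6800] = 11.4590
Node dd (S = 41.6): V_dd = e^(−0.02)·[0.3388·17.6800 + 0.6612·44.7200] = 34.8555
Node u (S = 94.25): V_u = e^(−0.02)·[0.3388·0.0000 + 0.6612·11.4590] = 7.4270
Node d (S = 52): V_d = e^(−0.02)·[0.3388·11.4590 + 0.6612·34.8555] = 26.3962
Node 0 (S = 65): V_0 = e^(−0.02)·[0.3388·7.4270 + 0.6612·26.3962] = 19.5746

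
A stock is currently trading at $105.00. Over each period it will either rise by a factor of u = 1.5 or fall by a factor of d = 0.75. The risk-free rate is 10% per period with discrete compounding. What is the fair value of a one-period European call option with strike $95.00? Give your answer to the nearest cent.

Risk-neutral probability p = (1 + 0.1 − 0.75)/(1.5 − 0.75) = 0.3500/0.7500 = 0.4667
Terminal stock prices: S_u = 157.5, S_d = 78.75
Terminal payoffs (S − K): max(62.5, 0) = 62.5, max(-16.25, 0) = 0
Node 0 (S = 105): V_0 = 1/1.1·[0.4667·62.5000 + 0.5333·0.0000] = 26.5152

$26.52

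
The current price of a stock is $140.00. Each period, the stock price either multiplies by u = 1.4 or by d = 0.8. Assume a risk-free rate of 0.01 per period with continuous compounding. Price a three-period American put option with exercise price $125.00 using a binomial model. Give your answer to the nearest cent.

$14.66

Risk-neutral probability p = (e^0.01 − 0.8)/(1.4 − 0.8) = 0.2101/0.6000 = 0.3501
Terminal stock prices: S_uuu = 384.2, S_uud = 219.5, S_udd = 125.4, S_ddd = 71.68
Terminal payoffs (K − S): max(-259.2, 0) = 0, max(-94.52, 0) = 0, max(-0.44, 0) = 0, max(53.32, 0) = 53.32
Node uu (S = 274.4): continuation = e^(−0.01)·[0.3501·0.0000 + 0.6499·0.0000] = 0.0000; exercise value = 0.0000 ≤ continuation, so V_uu = 0.0000
Node ud (S = 156.8): continuation = e^(−0.01)·[0.3501·0.0000 + 0.6499·0.0000] = 0.0000; exercise value = 0.0000 ≤ continuation, so V_ud = 0.0000
Node dd (S = 89.6): continuation = e^(−0.01)·[0.3501·0.0000 + 0.6499·53.3200] = 34.3087; exercise value = 35.4000 > continuation, so V_dd = 35.4000 (exercise)
Node u (S = 196): continuation = e^(−0.01)·[0.3501·0.0000 + 0.6499·0.0000] = 0.0000; exercise value = 0.0000 ≤ continuation, so V_u = 0.0000
Node d (S = 112): continuation = e^(−0.01)·[0.3501·0.0000 + 0.6499·35.4000] = 22.7781; exercise value = 13.0000 ≤ continuation, so V_d = 22.7781
Node 0 (S = 140): continuation = e^(−0.01)·[0.3501·0.0000 + 0.6499·22.7781] = 14.6566; exercise value = 0.0000 ≤ continuation, so V_0 = 14.6566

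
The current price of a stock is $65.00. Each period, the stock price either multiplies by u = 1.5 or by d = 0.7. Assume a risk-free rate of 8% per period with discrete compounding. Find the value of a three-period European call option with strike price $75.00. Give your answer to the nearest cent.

Risk-neutral probability p = (1 + 0.08 − 0.7)/(1.5 − 0.7) = 0.3800/0.8000 = 0.4750
Terminal stock prices: S_uuu = 219.4, S_uud = 102.4, S_udd = 47.77, S_ddd = 22.29
Terminal payoffs (S − K): max(144.4, 0) = 144.4, max(27.38, 0) = 27.38, max(-27.23, 0) = 0, max(-52.71, 0) = 0
Node uu (S = 146.2): V_uu = 1/1.08·[0.4750·144.3750 + 0.5250·27.3750] = 76.8056
Node ud (S = 68.25): V_ud = 1/1.08·[0.4750·27.3750 + 0.5250·0.0000] = 12.0399
Node dd (S = 31.85): V_dd = 1/1.08·[0.4750·0.0000 + 0.5250·0.0000] = 0.0000
Node u (S = 97.5): V_u = 1/1.08·[0.4750·76.8056 + 0.5250·12.0399] = 39.6330
Node d (S = 45.5): V_d = 1/1.08·[0.4750·12.0399 + 0.5250·0.0000] = 5.2953
Node 0 (S = 65): V_0 = 1/1.08·[0.4750·39.6330 + 0.5250·5.2953] = 20.0053

$20.01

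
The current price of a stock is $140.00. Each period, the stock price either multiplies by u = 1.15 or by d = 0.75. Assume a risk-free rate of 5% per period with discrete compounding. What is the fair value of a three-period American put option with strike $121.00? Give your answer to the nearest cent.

$5.04

Risk-neutral probability p = (1 + 0.05 − 0.75)/(1.15 − 0.75) = 0.3000/0.4000 = 0.7500
Terminal stock prices: S_uuu = 212.9, S_uud = 138.9, S_udd = 90.56, S_ddd = 59.06
Terminal payoffs (K − S): max(-91.92, 0) = 0, max(-17.86, 0) = 0, max(30.44, 0) = 30.44, max(61.94, 0) = 61.94
Node uu (S = 185.1): continuation = 1/1.05·[0.7500·0.0000 + 0.2500·0.0000] = 0.0000; exercise value = 0.0000 ≤ continuation, so V_uu = 0.0000
Node ud (S = 120.8): continuation = 1/1.05·[0.7500·0.0000 + 0.2500·30.4375] = 7.2470; exercise value = 0.2500 ≤ continuation, so V_ud = 7.2470
Node dd (S = 78.75): continuation = 1/1.05·[0.7500·30.4375 + 0.2500·61.9375] = 36.4881; exercise value = 42.2500 > continuation, so V_dd = 42.2500 (exercise)
Node u (S = 161): continuation = 1/1.05·[0.7500·0.0000 + 0.2500·7.2470] = 1.7255; exercise value = 0.0000 ≤ continuation, so V_u = 1.7255
Node d (S = 105): continuation = 1/1.05·[0.7500·7.2470 + 0.2500·42.2500] = 15.2360; exercise value = 16.0000 > continuation, so V_d = 16.0000 (exercise)
Node 0 (S = 140): continuation = 1/1.05·[0.7500·1.7255 + 0.2500·16.0000] = 5.0420; exercise value = 0.0000 ≤ continuation, so V_0 = 5.0420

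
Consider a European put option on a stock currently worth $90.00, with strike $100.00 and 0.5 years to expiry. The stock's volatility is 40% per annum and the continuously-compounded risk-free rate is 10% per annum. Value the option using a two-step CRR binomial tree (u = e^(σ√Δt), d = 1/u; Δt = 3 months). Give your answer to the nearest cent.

CRR parameters: u = e^(σ√Δt) = e^(0.4·√0.25) = 1.2214, d = 1/u = 0.8187
Per-period rate: rΔt = 0.1·0.25 = 0.025, so R = e^0.025 = 1.0253
Risk-neutral probability p = (e^0.025 − 0.8187)/(1.2214 − 0.8187) = 0.2066/0.4027 = 0.5130
Terminal stock prices: S_uu = 134.3, S_ud = 90, S_dd = 60.33
Terminal payoffs (K − S): max(-34.26, 0) = 0, max(10, 0) = 10, max(39.67, 0) = 39.67
Node u (S = 109.9): V_u = e^(−0.025)·[0.5130·0.0000 + 0.4870·10.0000] = 4.7494
Node d (S = 73.69): V_d = e^(−0.025)·[0.5130·10.0000 + 0.4870·39.6712] = 23.8452
Node 0 (S = 90): V_0 = e^(−0.025)·[0.5130·4.7494 + 0.4870·23.8452] = 13.7016

$13.70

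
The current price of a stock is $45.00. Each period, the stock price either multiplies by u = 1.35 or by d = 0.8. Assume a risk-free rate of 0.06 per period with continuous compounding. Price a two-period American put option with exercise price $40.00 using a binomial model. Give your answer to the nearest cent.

Risk-neutral probability p = (e^0.06 − 0.8)/(1.35 − 0.8) = 0.2618/0.5500 = 0.4761
Terminal stock prices: S_uu = 82.01, S_ud = 48.6, S_dd = 28.8
Terminal payoffs (K − S): max(-42.01, 0) = 0, max(-8.6, 0) = 0, max(11.2, 0) = 11.2
Node u (S = 60.75): continuation = e^(−0.06)·[0.4761·0.0000 + 0.5239·0.0000] = 0.0000; exercise value = 0.0000 ≤ continuation, so V_u = 0.0000
Node d (S = 36): continuation = e^(−0.06)·[0.4761·0.0000 + 0.5239·11.2000] = 5.5263; exercise value = 4.0000 ≤ continuation, so V_d = 5.5263
Node 0 (S = 45): continuation = e^(−0.06)·[0.4761·0.0000 + 0.5239·5.5263] = 2.7268; exercise value = 0.0000 ≤ continuation, so V_0 = 2.7268

$2.73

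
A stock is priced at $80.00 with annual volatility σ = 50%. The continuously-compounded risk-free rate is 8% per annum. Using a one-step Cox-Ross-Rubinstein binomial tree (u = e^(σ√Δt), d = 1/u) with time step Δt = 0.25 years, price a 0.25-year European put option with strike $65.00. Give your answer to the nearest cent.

$1.38

CRR parameters: u = e^(σ√Δt) = e^(0.5·√0.25) = 1.2840, d = 1/u = 0.7788
Per-period rate: rΔt = 0.08·0.25 = 0.02, so R = e^0.02 = 1.0202
Risk-neutral probability p = (e^0.02 − 0.7788)/(1.2840 − 0.7788) = 0.2414/0.5052 = 0.4778
Terminal stock prices: S_u = 102.7, S_d = 62.3
Terminal payoffs (K − S): max(-37.72, 0) = 0, max(2.696, 0) = 2.696
Node 0 (S = 80): V_0 = e^(−0.02)·[0.4778·0.0000 + 0.5222·2.6959] = 1.3799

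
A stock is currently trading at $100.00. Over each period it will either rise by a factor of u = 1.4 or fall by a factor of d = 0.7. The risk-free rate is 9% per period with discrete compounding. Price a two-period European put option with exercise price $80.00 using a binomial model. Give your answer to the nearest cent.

$5.12

Risk-neutral probability p = (1 + 0.09 − 0.7)/(1.4 − 0.7) = 0.3900/0.7000 = 0.5571
Terminal stock prices: S_uu = 196, S_ud = 98, S_dd = 49
Terminal payoffs (K − S): max(-116, 0) = 0, max(-18, 0) = 0, max(31, 0) = 31
Node u (S = 140): V_u = 1/1.09·[0.5571·0.0000 + 0.4429·0.0000] = 0.0000
Node d (S = 70): V_d = 1/1.09·[0.5571·0.0000 + 0.4429·31.0000] = 12.5950
Node 0 (S = 100): V_0 = 1/1.09·[0.5571·0.0000 + 0.4429·12.5950] = 5.1172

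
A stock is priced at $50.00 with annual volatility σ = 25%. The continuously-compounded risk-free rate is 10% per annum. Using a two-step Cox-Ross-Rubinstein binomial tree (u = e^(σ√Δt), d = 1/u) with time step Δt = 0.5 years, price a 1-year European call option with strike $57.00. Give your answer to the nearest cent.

CRR parameters: u = e^(σ√Δt) = e^(0.25·√0.5) = 1.1934, d = 1/u = 0.8380
Per-period rate: rΔt = 0.1·0.5 = 0.05, so R = e^0.05 = 1.0513
Risk-neutral probability p = (e^0.05 − 0.8380)/(1.1934 − 0.8380) = 0.2133/0.3554 = 0.6002
Terminal stock prices: S_uu = 71.21, S_ud = 50, S_dd = 35.11
Terminal payoffs (S − K): max(14.21, 0) = 14.21, max(-7, 0) = 0, max(-21.89, 0) = 0
Node u (S = 59.67): V_u = e^(−0.05)·[0.6002·14.2060 + 0.3998·0.0000] = 8.1104
Node d (S = 41.9): V_d = e^(−0.05)·[0.6002·0.0000 + 0.3998·0.0000] = 0.0000
Node 0 (S = 50): V_0 = e^(−0.05)·[0.6002·8.1104 + 0.3998·0.0000] = 4.6303

$4.63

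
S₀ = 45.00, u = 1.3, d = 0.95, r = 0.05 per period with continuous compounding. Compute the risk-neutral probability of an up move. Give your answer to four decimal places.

Risk-neutral probability p = (e^0.05 − 0.95)/(1.3 − 0.95) = 0.1013/0.3500 = 0.2893

p = 0.2893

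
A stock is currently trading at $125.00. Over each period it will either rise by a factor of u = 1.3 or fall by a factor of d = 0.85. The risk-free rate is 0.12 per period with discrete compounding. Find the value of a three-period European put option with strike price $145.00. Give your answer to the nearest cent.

Risk-neutral probability p = (1 + 0.12 − 0.85)/(1.3 − 0.85) = 0.2700/0.4500 = 0.6000
Terminal stock prices: S_uuu = 274.6, S_uud = 179.6, S_udd = 117.4, S_ddd = 76.77
Terminal payoffs (K − S): max(-129.6, 0) = 0, max(-34.56, 0) = 0, max(27.59, 0) = 27.59, max(68.23, 0) = 68.23
Node uu (S = 211.3): V_uu = 1/1.12·[0.6000·0.0000 + 0.4000·0.0000] = 0.0000
Node ud (S = 138.1): V_ud = 1/1.12·[0.6000·0.0000 + 0.4000·27.5938] = 9.8549
Node dd (S = 90.31): V_dd = 1/1.12·[0.6000·27.5938 + 0.4000·68.2344] = 39.1518
Node u (S = 162.5): V_u = 1/1.12·[0.6000·0.0000 + 0.4000·9.8549] = 3.5196
Node d (S = 106.2): V_d = 1/1.12·[0.6000·9.8549 + 0.4000·39.1518] = 19.2622
Node 0 (S = 125): V_0 = 1/1.12·[0.6000·3.5196 + 0.4000·19.2622] = 8.7649

$8.76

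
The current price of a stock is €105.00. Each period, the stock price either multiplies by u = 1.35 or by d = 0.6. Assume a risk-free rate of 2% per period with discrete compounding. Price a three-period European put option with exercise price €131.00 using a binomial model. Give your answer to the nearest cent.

€39.52

Risk-neutral probability p = (1 + 0.02 − 0.6)/(1.35 − 0.6) = 0.4200/0.7500 = 0.5600
Terminal stock prices: S_uuu = 258.3, S_uud = 114.8, S_udd = 51.03, S_ddd = 22.68
Terminal payoffs (K − S): max(-127.3, 0) = 0, max(16.18, 0) = 16.18, max(79.97, 0) = 79.97, max(108.3, 0) = 108.3
Node uu (S = 191.4): V_uu = 1/1.02·[0.5600·0.0000 + 0.4400·16.1825] = 6.9807
Node ud (S = 85.05): V_ud = 1/1.02·[0.5600·16.1825 + 0.4400·79.9700] = 43.3814
Node dd (S = 37.8): V_dd = 1/1.02·[0.5600·79.9700 + 0.4400·108.3200] = 90.6314
Node u (S = 141.8): V_u = 1/1.02·[0.5600·6.9807 + 0.4400·43.3814] = 22.5461
Node d (S = 63): V_d = 1/1.02·[0.5600·43.3814 + 0.4400·90.6314] = 62.9131
Node 0 (S = 105): V_0 = 1/1.02·[0.5600·22.5461 + 0.4400·62.9131] = 39.5172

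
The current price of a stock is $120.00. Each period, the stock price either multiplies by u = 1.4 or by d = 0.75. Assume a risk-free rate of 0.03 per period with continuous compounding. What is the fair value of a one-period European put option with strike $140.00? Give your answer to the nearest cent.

$27.59

Risk-neutral probability p = (e^0.03 − 0.75)/(1.4 − 0.75) = 0.2805/0.6500 = 0.4315
Terminal stock prices: S_u = 168, S_d = 90
Terminal payoffs (K − S): max(-28, 0) = 0, max(50, 0) = 50
Node 0 (S = 120): V_0 = e^(−0.03)·[0.4315·0.0000 + 0.5685·50.0000] = 27.5864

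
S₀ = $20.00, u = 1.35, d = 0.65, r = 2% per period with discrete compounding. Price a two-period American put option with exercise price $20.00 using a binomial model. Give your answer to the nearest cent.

$3.82

Risk-neutral probability p = (1 + 0.02 − 0.65)/(1.35 − 0.65) = 0.3700/0.7000 = 0.5286
Terminal stock prices: S_uu = 36.45, S_ud = 17.55, S_dd = 8.45
Terminal payoffs (K − S): max(-16.45, 0) = 0, max(2.45, 0) = 2.45, max(11.55, 0) = 11.55
Node u (S = 27): continuation = 1/1.02·[0.5286·0.0000 + 0.4714·2.4500] = 1.1324; exercise value = 0.0000 ≤ continuation, so V_u = 1.1324
Node d (S = 13): continuation = 1/1.02·[0.5286·2.4500 + 0.4714·11.5500] = 6.6078; exercise value = 7.0000 > continuation, so V_d = 7.0000 (exercise)
Node 0 (S = 20): continuation = 1/1.02·[0.5286·1.1324 + 0.4714·7.0000] = 3.8221; exercise value = 0.0000 ≤ continuation, so V_0 = 3.8221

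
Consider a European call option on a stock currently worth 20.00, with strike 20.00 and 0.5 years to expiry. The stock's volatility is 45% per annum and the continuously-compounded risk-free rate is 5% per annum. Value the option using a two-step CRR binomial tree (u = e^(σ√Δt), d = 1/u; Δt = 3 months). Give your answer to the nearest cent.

2.47

CRR parameters: u = e^(σ√Δt) = e^(0.45·√0.25) = 1.2523, d = 1/u = 0.7985
Per-period rate: rΔt = 0.05·0.25 = 0.0125, so R = e^0.0125 = 1.0126
Risk-neutral probability p = (e^0.0125 − 0.7985)/(1.2523 − 0.7985) = 0.2141/0.4538 = 0.4717
Terminal stock prices: S_uu = 31.37, S_ud = 20, S_dd = 12.75
Terminal payoffs (S − K): max(11.37, 0) = 11.37, max(0, 0) = 0, max(-7.247, 0) = 0
Node u (S = 25.05): V_u = e^(−0.0125)·[0.4717·11.3662 + 0.5283·0.0000] = 5.2949
Node d (S = 15.97): V_d = e^(−0.0125)·[0.4717·0.0000 + 0.5283·0.0000] = 0.0000
Node 0 (S = 20): V_0 = e^(−0.0125)·[0.4717·5.2949 + 0.5283·0.0000] = 2.4666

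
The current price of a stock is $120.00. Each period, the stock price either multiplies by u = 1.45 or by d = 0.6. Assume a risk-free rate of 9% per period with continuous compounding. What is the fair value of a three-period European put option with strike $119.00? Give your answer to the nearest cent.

$18.36

Risk-neutral probability p = (e^0.09 − 0.6)/(1.45 − 0.6) = 0.4942/0.8500 = 0.5814
Terminal stock prices: S_uuu = 365.8, S_uud = 151.4, S_udd = 62.64, S_ddd = 25.92
Terminal payoffs (K − S): max(-246.8, 0) = 0, max(-32.38, 0) = 0, max(56.36, 0) = 56.36, max(93.08, 0) = 93.08
Node uu (S = 252.3): V_uu = e^(−0.09)·[0.5814·0.0000 + 0.4186·0.0000] = 0.0000
Node ud (S = 104.4): V_ud = e^(−0.09)·[0.5814·0.0000 + 0.4186·56.3600] = 21.5627
Node dd (S = 43.2): V_dd = e^(−0.09)·[0.5814·56.3600 + 0.4186·93.0800] = 65.5578
Node u (S = 174): V_u = e^(−0.09)·[0.5814·0.0000 + 0.4186·21.5627] = 8.2496
Node d (S = 72): V_d = e^(−0.09)·[0.5814·21.5627 + 0.4186·65.5578] = 36.5388
Node 0 (S = 120): V_0 = e^(−0.09)·[0.5814·8.2496 + 0.4186·36.5388] = 18.3627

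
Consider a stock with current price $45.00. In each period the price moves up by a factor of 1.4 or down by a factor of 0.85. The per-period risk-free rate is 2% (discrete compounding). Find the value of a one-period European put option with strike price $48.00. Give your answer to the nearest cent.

Risk-neutral probability p = (1 + 0.02 − 0.85)/(1.4 − 0.85) = 0.1700/0.5500 = 0.3091
Terminal stock prices: S_u = 63, S_d = 38.25
Terminal payoffs (K − S): max(-15, 0) = 0, max(9.75, 0) = 9.75
Node 0 (S = 45): V_0 = 1/1.02·[0.3091·0.0000 + 0.6909·9.7500] = 6.6043

$6.60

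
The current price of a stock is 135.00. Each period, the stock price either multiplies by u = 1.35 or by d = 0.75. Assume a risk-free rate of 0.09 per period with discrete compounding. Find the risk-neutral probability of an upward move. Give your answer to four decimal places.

Risk-neutral probability p = (1 + 0.09 − 0.75)/(1.35 − 0.75) = 0.3400/0.6000 = 0.5667

p = 0.5667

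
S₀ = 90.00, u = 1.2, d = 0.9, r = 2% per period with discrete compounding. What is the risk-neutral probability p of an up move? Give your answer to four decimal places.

p = 0.4000

Risk-neutral probability p = (1 + 0.02 − 0.9)/(1.2 − 0.9) = 0.1200/0.3000 = 0.4000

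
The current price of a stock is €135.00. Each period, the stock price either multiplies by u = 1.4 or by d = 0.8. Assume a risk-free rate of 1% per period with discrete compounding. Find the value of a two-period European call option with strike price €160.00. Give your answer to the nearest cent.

Risk-neutral probability p = (1 + 0.01 − 0.8)/(1.4 − 0.8) = 0.2100/0.6000 = 0.3500
Terminal stock prices: S_uu = 264.6, S_ud = 151.2, S_dd = 86.4
Terminal payoffs (S − K): max(104.6, 0) = 104.6, max(-8.8, 0) = 0, max(-73.6, 0) = 0
Node u (S = 189): V_u = 1/1.01·[0.3500·104.6000 + 0.6500·0.0000] = 36.2475
Node d (S = 108): V_d = 1/1.01·[0.3500·0.0000 + 0.6500·0.0000] = 0.0000
Node 0 (S = 135): V_0 = 1/1.01·[0.3500·36.2475 + 0.6500·0.0000] = 12.5610

€12.56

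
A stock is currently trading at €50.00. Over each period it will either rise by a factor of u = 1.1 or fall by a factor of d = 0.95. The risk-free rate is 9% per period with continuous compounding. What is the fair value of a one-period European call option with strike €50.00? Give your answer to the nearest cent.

Risk-neutral probability p = (e^0.09 − 0.95)/(1.1 − 0.95) = 0.1442/0.1500 = 0.9612
Terminal stock prices: S_u = 55, S_d = 47.5
Terminal payoffs (S − K): max(5, 0) = 5, max(-2.5, 0) = 0
Node 0 (S = 50): V_0 = e^(−0.09)·[0.9612·5.0000 + 0.0388·0.0000] = 4.3922

€4.39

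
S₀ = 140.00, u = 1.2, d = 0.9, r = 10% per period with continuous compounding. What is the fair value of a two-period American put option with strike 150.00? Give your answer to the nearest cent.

10.00

Risk-neutral probability p = (e^0.1 − 0.9)/(1.2 − 0.9) = 0.2052/0.3000 = 0.6839
Terminal stock prices: S_uu = 201.6, S_ud = 151.2, S_dd = 113.4
Terminal payoffs (K − S): max(-51.6, 0) = 0, max(-1.2, 0) = 0, max(36.6, 0) = 36.6
Node u (S = 168): continuation = e^(−0.1)·[0.6839·0.0000 + 0.3161·0.0000] = 0.0000; exercise value = 0.0000 ≤ continuation, so V_u = 0.0000
Node d (S = 126): continuation = e^(−0.1)·[0.6839·0.0000 + 0.3161·36.6000] = 10.4682; exercise value = 24.0000 > continuation, so V_d = 24.0000 (exercise)
Node 0 (S = 140): continuation = e^(−0.1)·[0.6839·0.0000 + 0.3161·24.0000] = 6.8644; exercise value = 10.0000 > continuation, so V_0 = 10.0000 (exercise)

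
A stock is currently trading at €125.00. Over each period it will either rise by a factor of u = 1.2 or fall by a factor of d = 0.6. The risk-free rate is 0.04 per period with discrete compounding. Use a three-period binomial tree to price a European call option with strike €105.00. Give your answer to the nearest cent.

Risk-neutral probability p = (1 + 0.04 − 0.6)/(1.2 − 0.6) = 0.4400/0.6000 = 0.7333
Terminal stock prices: S_uuu = 216, S_uud = 108, S_udd = 54, S_ddd = 27
Terminal payoffs (S − K): max(111, 0) = 111, max(3, 0) = 3, max(-51, 0) = 0, max(-78, 0) = 0
Node uu (S = 180): V_uu = 1/1.04·[0.7333·111.0000 + 0.2667·3.0000] = 79.0385
Node ud (S = 90): V_ud = 1/1.04·[0.7333·3.0000 + 0.2667·0.0000] = 2.1154
Node dd (S = 45): V_dd = 1/1.04·[0.7333·0.0000 + 0.2667·0.0000] = 0.0000
Node u (S = 150): V_u = 1/1.04·[0.7333·79.0385 + 0.2667·2.1154] = 56.2747
Node d (S = 75): V_d = 1/1.04·[0.7333·2.1154 + 0.2667·0.0000] = 1.4916
Node 0 (S = 125): V_0 = 1/1.04·[0.7333·56.2747 + 0.2667·1.4916] = 40.0633

€40.06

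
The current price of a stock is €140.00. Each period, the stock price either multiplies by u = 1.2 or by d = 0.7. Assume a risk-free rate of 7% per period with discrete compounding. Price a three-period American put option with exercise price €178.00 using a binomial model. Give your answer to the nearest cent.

€38.00

Risk-neutral probability p = (1 + 0.07 − 0.7)/(1.2 − 0.7) = 0.3700/0.5000 = 0.7400
Terminal stock prices: S_uuu = 241.9, S_uud = 141.1, S_udd = 82.32, S_ddd = 48.02
Terminal payoffs (K − S): max(-63.92, 0) = 0, max(36.88, 0) = 36.88, max(95.68, 0) = 95.68, max(130, 0) = 130
Node uu (S = 201.6): continuation = 1/1.07·[0.7400·0.0000 + 0.2600·36.8800] = 8.9615; exercise value = 0.0000 ≤ continuation, so V_uu = 8.9615
Node ud (S = 117.6): continuation = 1/1.07·[0.7400·36.8800 + 0.2600·95.6800] = 48.7551; exercise value = 60.4000 > continuation, so V_ud = 60.4000 (exercise)
Node dd (S = 68.6): continuation = 1/1.07·[0.7400·95.6800 + 0.2600·129.9800] = 97.7551; exercise value = 109.4000 > continuation, so V_dd = 109.4000 (exercise)
Node u (S = 168): continuation = 1/1.07·[0.7400·8.9615 + 0.2600·60.4000] = 20.8743; exercise value = 10.0000 ≤ continuation, so V_u = 20.8743
Node d (S = 98): continuation = 1/1.07·[0.7400·60.4000 + 0.2600·109.4000] = 68.3551; exercise value = 80.0000 > continuation, so V_d = 80.0000 (exercise)
Node 0 (S = 140): continuation = 1/1.07·[0.7400·20.8743 + 0.2600·80.0000] = 33.8757; exercise value = 38.0000 > continuation, so V_0 = 38.0000 (exercise)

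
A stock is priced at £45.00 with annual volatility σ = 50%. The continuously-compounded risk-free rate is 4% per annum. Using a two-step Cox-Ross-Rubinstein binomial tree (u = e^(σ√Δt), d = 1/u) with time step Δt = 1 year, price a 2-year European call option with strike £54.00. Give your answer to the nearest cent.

CRR parameters: u = e^(σ√Δt) = e^(0.5·√1) = 1.6487, d = 1/u = 0.6065
Per-period rate: rΔt = 0.04·1 = 0.04, so R = e^0.04 = 1.0408
Risk-neutral probability p = (e^0.04 − 0.6065)/(1.6487 − 0.6065) = 0.4343/1.0422 = 0.4167
Terminal stock prices: S_uu = 122.3, S_ud = 45, S_dd = 16.55
Terminal payoffs (S − K): max(68.32, 0) = 68.32, max(-9, 0) = 0, max(-37.45, 0) = 0
Node u (S = 74.19): V_u = e^(−0.04)·[0.4167·68.3227 + 0.5833·0.0000] = 27.3537
Node d (S = 27.29): V_d = e^(−0.04)·[0.4167·0.0000 + 0.5833·0.0000] = 0.0000
Node 0 (S = 45): V_0 = e^(−0.04)·[0.4167·27.3537 + 0.5833·0.0000] = 10.9513

£10.95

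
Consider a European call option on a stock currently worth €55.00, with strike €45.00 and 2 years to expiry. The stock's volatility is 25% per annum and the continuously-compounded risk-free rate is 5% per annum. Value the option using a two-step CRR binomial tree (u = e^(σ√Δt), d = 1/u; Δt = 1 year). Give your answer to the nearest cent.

CRR parameters: u = e^(σ√Δt) = e^(0.25·√1) = 1.2840, d = 1/u = 0.7788
Per-period rate: rΔt = 0.05·1 = 0.05, so R = e^0.05 = 1.0513
Risk-neutral probability p = (e^0.05 − 0.7788)/(1.2840 − 0.7788) = 0.2725/0.5052 = 0.5393
Terminal stock prices: S_uu = 90.68, S_ud = 55, S_dd = 33.36
Terminal payoffs (S − K): max(45.68, 0) = 45.68, max(10, 0) = 10, max(-11.64, 0) = 0
Node u (S = 70.62): V_u = e^(−0.05)·[0.5393·45.6797 + 0.4607·10.0000] = 27.8161
Node d (S = 42.83): V_d = e^(−0.05)·[0.5393·10.0000 + 0.4607·0.0000] = 5.1300
Node 0 (S = 55): V_0 = e^(−0.05)·[0.5393·27.8161 + 0.4607·5.1300] = 16.5178

€16.52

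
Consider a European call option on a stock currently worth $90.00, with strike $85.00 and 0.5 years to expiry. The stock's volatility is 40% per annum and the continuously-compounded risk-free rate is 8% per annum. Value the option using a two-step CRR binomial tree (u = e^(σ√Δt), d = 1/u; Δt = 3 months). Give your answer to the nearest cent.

$14.25

CRR parameters: u = e^(σ√Δt) = e^(0.4·√0.25) = 1.2214, d = 1/u = 0.8187
Per-period rate: rΔt = 0.08·0.25 = 0.02, so R = e^0.02 = 1.0202
Risk-neutral probability p = (e^0.02 − 0.8187)/(1.2214 − 0.8187) = 0.2015/0.4027 = 0.5003
Terminal stock prices: S_uu = 134.3, S_ud = 90, S_dd = 60.33
Terminal payoffs (S − K): max(49.26, 0) = 49.26, max(5, 0) = 5, max(-24.67, 0) = 0
Node u (S = 109.9): V_u = e^(−0.02)·[0.5003·49.2642 + 0.4997·5.0000] = 26.6094
Node d (S = 73.69): V_d = e^(−0.02)·[0.5003·5.0000 + 0.4997·0.0000] = 2.4521
Node 0 (S = 90): V_0 = e^(−0.02)·[0.5003·26.6094 + 0.4997·2.4521] = 14.2509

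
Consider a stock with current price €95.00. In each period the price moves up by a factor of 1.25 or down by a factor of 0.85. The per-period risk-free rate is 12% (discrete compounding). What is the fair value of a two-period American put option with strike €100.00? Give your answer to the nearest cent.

€5.59

Risk-neutral probability p = (1 + 0.12 − 0.85)/(1.25 − 0.85) = 0.2700/0.4000 = 0.6750
Terminal stock prices: S_uu = 148.4, S_ud = 100.9, S_dd = 68.64
Terminal payoffs (K − S): max(-48.44, 0) = 0, max(-0.9375, 0) = 0, max(31.36, 0) = 31.36
Node u (S = 118.8): continuation = 1/1.12·[0.6750·0.0000 + 0.3250·0.0000] = 0.0000; exercise value = 0.0000 ≤ continuation, so V_u = 0.0000
Node d (S = 80.75): continuation = 1/1.12·[0.6750·0.0000 + 0.3250·31.3625] = 9.1007; exercise value = 19.2500 > continuation, so V_d = 19.2500 (exercise)
Node 0 (S = 95): continuation = 1/1.12·[0.6750·0.0000 + 0.3250·19.2500] = 5.5859; exercise value = 5.0000 ≤ continuation, so V_0 = 5.5859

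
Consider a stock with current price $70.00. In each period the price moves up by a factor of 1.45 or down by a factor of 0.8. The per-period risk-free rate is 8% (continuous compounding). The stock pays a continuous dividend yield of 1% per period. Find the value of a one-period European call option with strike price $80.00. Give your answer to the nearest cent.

$8.32

Per-period risk-free factor R = e^0.08 = 1.0833; dividend-adjusted growth = e^(0.08−0.01) = 1.0725.
Risk-neutral probability p = (1.0725 − 0.8)/(1.45 − 0.8) = 0.2725/0.6500 = 0.4192
Terminal stock prices: S_u = 101.5, S_d = 56
Terminal payoffs (S − K): max(21.5, 0) = 21.5, max(-24, 0) = 0
Node 0 (S = 70): V_0 = e^(−0.08)·[0.4192·21.5000 + 0.5808·0.0000] = 8.3207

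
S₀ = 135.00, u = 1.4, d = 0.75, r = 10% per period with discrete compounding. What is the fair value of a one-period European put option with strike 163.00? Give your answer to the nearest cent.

25.91

Risk-neutral probability p = (1 + 0.1 − 0.75)/(1.4 − 0.75) = 0.3500/0.6500 = 0.5385
Terminal stock prices: S_u = 189, S_d = 101.2
Terminal payoffs (K − S): max(-26, 0) = 0, max(61.75, 0) = 61.75
Node 0 (S = 135): V_0 = 1/1.1·[0.5385·0.0000 + 0.4615·61.7500] = 25.9091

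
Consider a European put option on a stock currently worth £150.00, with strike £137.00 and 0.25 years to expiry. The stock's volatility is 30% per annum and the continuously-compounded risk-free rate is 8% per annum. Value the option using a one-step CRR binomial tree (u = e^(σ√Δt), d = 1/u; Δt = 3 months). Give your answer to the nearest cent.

CRR parameters: u = e^(σ√Δt) = e^(0.3·√0.25) = 1.1618, d = 1/u = 0.8607
Per-period rate: rΔt = 0.08·0.25 = 0.02, so R = e^0.02 = 1.0202
Risk-neutral probability p = (e^0.02 − 0.8607)/(1.1618 − 0.8607) = 0.1595/0.3011 = 0.5297
Terminal stock prices: S_u = 174.3, S_d = 129.1
Terminal payoffs (K − S): max(-37.28, 0) = 0, max(7.894, 0) = 7.894
Node 0 (S = 150): V_0 = e^(−0.02)·[0.5297·0.0000 + 0.4703·7.8938] = 3.6393

£3.64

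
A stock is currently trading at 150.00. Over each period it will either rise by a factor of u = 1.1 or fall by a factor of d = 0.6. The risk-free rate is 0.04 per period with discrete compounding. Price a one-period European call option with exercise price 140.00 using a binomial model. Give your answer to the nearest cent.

Risk-neutral probability p = (1 + 0.04 − 0.6)/(1.1 − 0.6) = 0.4400/0.5000 = 0.8800
Terminal stock prices: S_u = 165, S_d = 90
Terminal payoffs (S − K): max(25, 0) = 25, max(-50, 0) = 0
Node 0 (S = 150): V_0 = 1/1.04·[0.8800·25.0000 + 0.1200·0.0000] = 21.1538

21.15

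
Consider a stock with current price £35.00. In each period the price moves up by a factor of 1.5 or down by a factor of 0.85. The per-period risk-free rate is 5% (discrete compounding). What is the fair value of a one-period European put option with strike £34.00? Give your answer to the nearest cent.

Risk-neutral probability p = (1 + 0.05 − 0.85)/(1.5 − 0.85) = 0.2000/0.6500 = 0.3077
Terminal stock prices: S_u = 52.5, S_d = 29.75
Terminal payoffs (K − S): max(-18.5, 0) = 0, max(4.25, 0) = 4.25
Node 0 (S = 35): V_0 = 1/1.05·[0.3077·0.0000 + 0.6923·4.2500] = 2.8022

£2.80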